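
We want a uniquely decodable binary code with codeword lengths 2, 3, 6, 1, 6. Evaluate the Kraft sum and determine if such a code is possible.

With common denominator 2^6 = 64: Σ 2^(−ℓᵢ) = 16/64 + 8/64 + 1/64 + 32/64 + 1/64 = 58/64 = 0.90625.
Kraft's inequality requires Σ ≤ 1; here Σ = 0.90625 ≤ 1, so such a prefix code exists.

0.90625; yes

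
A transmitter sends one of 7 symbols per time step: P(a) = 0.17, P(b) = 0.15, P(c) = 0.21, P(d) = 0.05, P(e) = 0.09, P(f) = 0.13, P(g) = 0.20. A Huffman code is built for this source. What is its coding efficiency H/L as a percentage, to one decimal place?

Entropy H = −Σ p log₂ p ≈ 2.6937 bits.
Huffman merges: 1/20+9/100→7/50; 13/100+7/50→27/100; 3/20+17/100→8/25; 1/5+21/100→41/100; 27/100+8/25→59/100; 41/100+59/100→1. L = 273/100 ≈ 2.7300.
Efficiency = H/L = 2.6937/2.7300 = 98.7%.

98.7%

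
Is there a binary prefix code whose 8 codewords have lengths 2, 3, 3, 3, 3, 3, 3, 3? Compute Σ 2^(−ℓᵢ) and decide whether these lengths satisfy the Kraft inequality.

1.125; no

With common denominator 2^3 = 8: Σ 2^(−ℓᵢ) = 2/8 + 1/8 + 1/8 + 1/8 + 1/8 + 1/8 + 1/8 + 1/8 = 9/8 = 1.125.
Kraft's inequality requires Σ ≤ 1; here Σ = 1.125 > 1, so no such prefix code exists.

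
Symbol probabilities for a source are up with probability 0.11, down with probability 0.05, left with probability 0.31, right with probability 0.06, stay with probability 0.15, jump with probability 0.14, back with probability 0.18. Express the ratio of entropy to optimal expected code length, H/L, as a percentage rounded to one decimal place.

Entropy H = −Σ p log₂ p ≈ 2.5867 bits.
Huffman merges: 1/20+3/50→11/100; 11/100+11/100→11/50; 7/50+3/20→29/100; 9/50+11/50→2/5; 29/100+31/100→3/5; 2/5+3/5→1. L = 131/50 ≈ 2.6200.
Efficiency = H/L = 2.5867/2.6200 = 98.7%.

98.7%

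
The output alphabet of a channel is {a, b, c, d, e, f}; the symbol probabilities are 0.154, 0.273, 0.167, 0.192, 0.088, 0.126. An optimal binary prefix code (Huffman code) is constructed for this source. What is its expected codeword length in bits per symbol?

2.535 bits/symbol

Repeatedly combine the two least-probable nodes; the expected code length is the sum of the merged weights.
merge 11/125 + 63/500 → 107/500
merge 77/500 + 167/1000 → 321/1000
merge 24/125 + 107/500 → 203/500
merge 273/1000 + 321/1000 → 297/500
merge 203/500 + 297/500 → 1
L = 107/500 + 321/1000 + 203/500 + 297/500 + 1 = 507/200 = 2.535 bits/symbol.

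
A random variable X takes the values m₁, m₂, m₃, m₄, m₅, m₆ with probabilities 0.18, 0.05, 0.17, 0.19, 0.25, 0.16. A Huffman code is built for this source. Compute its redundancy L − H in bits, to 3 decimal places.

0.086 bits

Entropy H = −Σ p log₂ p ≈ 2.4742 bits.
Huffman merges: 1/20+4/25→21/100; 17/100+9/50→7/20; 19/100+21/100→2/5; 1/4+7/20→3/5; 2/5+3/5→1. L = 64/25 ≈ 2.5600.
L − H = 2.5600 − 2.4742 = 0.086 bits.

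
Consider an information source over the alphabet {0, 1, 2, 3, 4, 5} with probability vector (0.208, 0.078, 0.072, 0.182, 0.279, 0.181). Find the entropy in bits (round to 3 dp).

H = −Σ pᵢ log₂ pᵢ.
−0.208·log₂(0.208) = 0.4712
−0.078·log₂(0.078) = 0.2871
−0.072·log₂(0.072) = 0.2733
−0.182·log₂(0.182) = 0.4474
−0.279·log₂(0.279) = 0.5138
−0.181·log₂(0.181) = 0.4463
Sum ≈ 2.4391 → 2.439 bits.

2.439 bits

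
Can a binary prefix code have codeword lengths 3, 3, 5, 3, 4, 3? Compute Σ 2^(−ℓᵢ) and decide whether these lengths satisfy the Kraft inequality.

With common denominator 2^5 = 32: Σ 2^(−ℓᵢ) = 4/32 + 4/32 + 1/32 + 4/32 + 2/32 + 4/32 = 19/32 = 0.59375.
Kraft's inequality requires Σ ≤ 1; here Σ = 0.59375 ≤ 1, so such a prefix code exists.

0.59375; yes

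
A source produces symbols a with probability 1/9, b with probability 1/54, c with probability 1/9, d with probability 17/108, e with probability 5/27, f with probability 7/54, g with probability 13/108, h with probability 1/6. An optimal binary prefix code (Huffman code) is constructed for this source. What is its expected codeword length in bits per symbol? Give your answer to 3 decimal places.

2.944 bits/symbol

Repeatedly combine the two least-probable nodes; the expected code length is the sum of the merged weights.
merge 1/54 + 1/9 → 7/54
merge 1/9 + 13/108 → 25/108
merge 7/54 + 7/54 → 7/27
merge 17/108 + 1/6 → 35/108
merge 5/27 + 25/108 → 5/12
merge 7/27 + 35/108 → 7/12
merge 5/12 + 7/12 → 1
L = 7/54 + 25/108 + 7/27 + 35/108 + 5/12 + 7/12 + 1 = 53/18 ≈ 2.944 bits/symbol.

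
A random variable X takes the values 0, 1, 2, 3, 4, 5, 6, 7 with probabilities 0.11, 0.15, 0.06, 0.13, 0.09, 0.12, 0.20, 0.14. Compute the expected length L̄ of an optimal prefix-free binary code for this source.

2.95 bits/symbol

Repeatedly combine the two least-probable nodes; the expected code length is the sum of the merged weights.
merge 3/50 + 9/100 → 3/20
merge 11/100 + 3/25 → 23/100
merge 13/100 + 7/50 → 27/100
merge 3/20 + 3/20 → 3/10
merge 1/5 + 23/100 → 43/100
merge 27/100 + 3/10 → 57/100
merge 43/100 + 57/100 → 1
L = 3/20 + 23/100 + 27/100 + 3/10 + 43/100 + 57/100 + 1 = 59/20 = 2.95 bits/symbol.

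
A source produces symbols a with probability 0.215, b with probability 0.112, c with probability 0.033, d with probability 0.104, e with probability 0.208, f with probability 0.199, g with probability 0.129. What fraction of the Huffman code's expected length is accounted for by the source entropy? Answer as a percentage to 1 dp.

97.6%

Entropy H = −Σ p log₂ p ≈ 2.6484 bits.
Huffman merges: 33/1000+13/125→137/1000; 14/125+129/1000→241/1000; 137/1000+199/1000→42/125; 26/125+43/200→423/1000; 241/1000+42/125→577/1000; 423/1000+577/1000→1. L = 1357/500 ≈ 2.7140.
Efficiency = H/L = 2.6484/2.7140 = 97.6%.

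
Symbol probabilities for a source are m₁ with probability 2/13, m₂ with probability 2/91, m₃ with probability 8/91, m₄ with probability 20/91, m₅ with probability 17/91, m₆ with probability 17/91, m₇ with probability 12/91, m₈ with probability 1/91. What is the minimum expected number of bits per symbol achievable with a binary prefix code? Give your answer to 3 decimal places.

Repeatedly combine the two least-probable nodes; the expected code length is the sum of the merged weights.
merge 1/91 + 2/91 → 3/91
merge 3/91 + 8/91 → 11/91
merge 11/91 + 12/91 → 23/91
merge 2/13 + 17/91 → 31/91
merge 17/91 + 20/91 → 37/91
merge 23/91 + 31/91 → 54/91
merge 37/91 + 54/91 → 1
L = 3/91 + 11/91 + 23/91 + 31/91 + 37/91 + 54/91 + 1 = 250/91 ≈ 2.747 bits/symbol.

2.747 bits/symbol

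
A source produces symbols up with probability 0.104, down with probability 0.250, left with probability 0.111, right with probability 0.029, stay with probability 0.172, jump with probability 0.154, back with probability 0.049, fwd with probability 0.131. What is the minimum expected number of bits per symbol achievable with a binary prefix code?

Repeatedly combine the two least-probable nodes; the expected code length is the sum of the merged weights.
merge 29/1000 + 49/1000 → 39/500
merge 39/500 + 13/125 → 91/500
merge 111/1000 + 131/1000 → 121/500
merge 77/500 + 43/250 → 163/500
merge 91/500 + 121/500 → 53/125
merge 1/4 + 163/500 → 72/125
merge 53/125 + 72/125 → 1
L = 39/500 + 91/500 + 121/500 + 163/500 + 53/125 + 72/125 + 1 = 707/250 = 2.828 bits/symbol.

2.828 bits/symbol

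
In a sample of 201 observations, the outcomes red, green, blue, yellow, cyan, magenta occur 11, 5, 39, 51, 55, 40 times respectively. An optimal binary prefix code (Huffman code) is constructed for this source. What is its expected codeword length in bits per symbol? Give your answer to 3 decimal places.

Probabilities are the counts divided by 201.
Repeatedly combine the two least-probable nodes; the expected code length is the sum of the merged weights.
merge 5/201 + 11/201 → 16/201
merge 16/201 + 13/67 → 55/201
merge 40/201 + 17/67 → 91/201
merge 55/201 + 55/201 → 110/201
merge 91/201 + 110/201 → 1
L = 16/201 + 55/201 + 91/201 + 110/201 + 1 = 473/201 ≈ 2.353 bits/symbol.

2.353 bits/symbol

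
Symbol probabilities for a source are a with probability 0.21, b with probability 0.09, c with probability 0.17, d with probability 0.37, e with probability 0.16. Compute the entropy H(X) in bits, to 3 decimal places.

H = −Σ pᵢ log₂ pᵢ.
−0.21·log₂(0.21) = 0.4728
−0.09·log₂(0.09) = 0.3127
−0.17·log₂(0.17) = 0.4346
−0.37·log₂(0.37) = 0.5307
−0.16·log₂(0.16) = 0.4230
Sum ≈ 2.1738 → 2.174 bits.

2.174 bits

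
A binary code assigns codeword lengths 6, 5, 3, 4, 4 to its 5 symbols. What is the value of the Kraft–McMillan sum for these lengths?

With common denominator 2^6 = 64: Σ 2^(−ℓᵢ) = 1/64 + 2/64 + 8/64 + 4/64 + 4/64 = 19/64 = 0.296875.

0.296875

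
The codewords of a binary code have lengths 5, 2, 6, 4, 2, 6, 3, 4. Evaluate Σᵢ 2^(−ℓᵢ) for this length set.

0.8125

With common denominator 2^6 = 64: Σ 2^(−ℓᵢ) = 2/64 + 16/64 + 1/64 + 4/64 + 16/64 + 1/64 + 8/64 + 4/64 = 52/64 = 0.8125.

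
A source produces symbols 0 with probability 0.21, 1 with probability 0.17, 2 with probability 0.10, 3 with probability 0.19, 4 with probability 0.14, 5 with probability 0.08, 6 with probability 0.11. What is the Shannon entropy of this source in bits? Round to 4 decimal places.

H = −Σ pᵢ log₂ pᵢ.
−0.21·log₂(0.21) = 0.4728
−0.17·log₂(0.17) = 0.4346
−0.10·log₂(0.10) = 0.3322
−0.19·log₂(0.19) = 0.4552
−0.14·log₂(0.14) = 0.3971
−0.08·log₂(0.08) = 0.2915
−0.11·log₂(0.11) = 0.3503
Sum ≈ 2.7337 → 2.7337 bits.

2.7337 bits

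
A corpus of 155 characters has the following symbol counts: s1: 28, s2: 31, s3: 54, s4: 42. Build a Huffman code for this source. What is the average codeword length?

Probabilities are the counts divided by 155.
Repeatedly combine the two least-probable nodes; the expected code length is the sum of the merged weights.
merge 28/155 + 1/5 → 59/155
merge 42/155 + 54/155 → 96/155
merge 59/155 + 96/155 → 1
L = 59/155 + 96/155 + 1 = 2 bits/symbol.

2 bits/symbol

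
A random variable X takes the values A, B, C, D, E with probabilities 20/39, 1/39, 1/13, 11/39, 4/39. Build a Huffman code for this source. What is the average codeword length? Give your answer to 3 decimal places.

Repeatedly combine the two least-probable nodes; the expected code length is the sum of the merged weights.
merge 1/39 + 1/13 → 4/39
merge 4/39 + 4/39 → 8/39
merge 8/39 + 11/39 → 19/39
merge 19/39 + 20/39 → 1
L = 4/39 + 8/39 + 19/39 + 1 = 70/39 ≈ 1.795 bits/symbol.

1.795 bits/symbol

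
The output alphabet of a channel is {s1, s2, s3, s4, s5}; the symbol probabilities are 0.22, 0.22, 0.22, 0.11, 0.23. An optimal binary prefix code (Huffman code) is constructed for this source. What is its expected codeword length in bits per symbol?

Repeatedly combine the two least-probable nodes; the expected code length is the sum of the merged weights.
merge 11/100 + 11/50 → 33/100
merge 11/50 + 11/50 → 11/25
merge 23/100 + 33/100 → 14/25
merge 11/25 + 14/25 → 1
L = 33/100 + 11/25 + 14/25 + 1 = 233/100 = 2.33 bits/symbol.

2.33 bits/symbol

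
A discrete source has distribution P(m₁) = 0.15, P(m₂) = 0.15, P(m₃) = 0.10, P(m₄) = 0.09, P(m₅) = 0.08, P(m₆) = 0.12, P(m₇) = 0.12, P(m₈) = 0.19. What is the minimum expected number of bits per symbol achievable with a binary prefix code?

2.98 bits/symbol

Repeatedly combine the two least-probable nodes; the expected code length is the sum of the merged weights.
merge 2/25 + 9/100 → 17/100
merge 1/10 + 3/25 → 11/50
merge 3/25 + 3/20 → 27/100
merge 3/20 + 17/100 → 8/25
merge 19/100 + 11/50 → 41/100
merge 27/100 + 8/25 → 59/100
merge 41/100 + 59/100 → 1
L = 17/100 + 11/50 + 27/100 + 8/25 + 41/100 + 59/100 + 1 = 149/50 = 2.98 bits/symbol.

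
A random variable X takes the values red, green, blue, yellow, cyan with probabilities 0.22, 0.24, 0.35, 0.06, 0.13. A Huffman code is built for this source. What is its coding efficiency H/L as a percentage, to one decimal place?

Entropy H = −Σ p log₂ p ≈ 2.1310 bits.
Huffman merges: 3/50+13/100→19/100; 19/100+11/50→41/100; 6/25+7/20→59/100; 41/100+59/100→1. L = 219/100 ≈ 2.1900.
Efficiency = H/L = 2.1310/2.1900 = 97.3%.

97.3%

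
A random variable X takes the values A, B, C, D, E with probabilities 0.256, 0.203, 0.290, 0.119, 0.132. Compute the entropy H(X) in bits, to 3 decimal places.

H = −Σ pᵢ log₂ pᵢ.
−0.256·log₂(0.256) = 0.5032
−0.203·log₂(0.203) = 0.4670
−0.290·log₂(0.290) = 0.5179
−0.119·log₂(0.119) = 0.3654
−0.132·log₂(0.132) = 0.3856
Sum ≈ 2.2392 → 2.239 bits.

2.239 bits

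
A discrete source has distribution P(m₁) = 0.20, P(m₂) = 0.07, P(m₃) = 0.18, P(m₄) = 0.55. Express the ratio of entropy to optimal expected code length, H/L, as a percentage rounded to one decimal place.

Entropy H = −Σ p log₂ p ≈ 1.6526 bits.
Huffman merges: 7/100+9/50→1/4; 1/5+1/4→9/20; 9/20+11/20→1. L = 17/10 ≈ 1.7000.
Efficiency = H/L = 1.6526/1.7000 = 97.2%.

97.2%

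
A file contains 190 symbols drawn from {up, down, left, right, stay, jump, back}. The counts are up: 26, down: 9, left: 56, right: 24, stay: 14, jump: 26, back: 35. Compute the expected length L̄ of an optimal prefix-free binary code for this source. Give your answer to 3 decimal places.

Probabilities are the counts divided by 190.
Repeatedly combine the two least-probable nodes; the expected code length is the sum of the merged weights.
merge 9/190 + 7/95 → 23/190
merge 23/190 + 12/95 → 47/190
merge 13/95 + 13/95 → 26/95
merge 7/38 + 47/190 → 41/95
merge 26/95 + 28/95 → 54/95
merge 41/95 + 54/95 → 1
L = 23/190 + 47/190 + 26/95 + 41/95 + 54/95 + 1 = 251/95 ≈ 2.642 bits/symbol.

2.642 bits/symbol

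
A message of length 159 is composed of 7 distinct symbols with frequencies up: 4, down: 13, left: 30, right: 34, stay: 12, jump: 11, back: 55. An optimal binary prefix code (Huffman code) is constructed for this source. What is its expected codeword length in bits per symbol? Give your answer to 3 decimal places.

Probabilities are the counts divided by 159.
Repeatedly combine the two least-probable nodes; the expected code length is the sum of the merged weights.
merge 4/159 + 11/159 → 5/53
merge 4/53 + 13/159 → 25/159
merge 5/53 + 25/159 → 40/159
merge 10/53 + 34/159 → 64/159
merge 40/159 + 55/159 → 95/159
merge 64/159 + 95/159 → 1
L = 5/53 + 25/159 + 40/159 + 64/159 + 95/159 + 1 = 398/159 ≈ 2.503 bits/symbol.

2.503 bits/symbol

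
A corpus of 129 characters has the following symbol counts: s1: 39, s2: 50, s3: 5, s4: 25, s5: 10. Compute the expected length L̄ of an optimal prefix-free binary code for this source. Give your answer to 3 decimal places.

Probabilities are the counts divided by 129.
Repeatedly combine the two least-probable nodes; the expected code length is the sum of the merged weights.
merge 5/129 + 10/129 → 5/43
merge 5/43 + 25/129 → 40/129
merge 13/43 + 40/129 → 79/129
merge 50/129 + 79/129 → 1
L = 5/43 + 40/129 + 79/129 + 1 = 263/129 ≈ 2.039 bits/symbol.

2.039 bits/symbol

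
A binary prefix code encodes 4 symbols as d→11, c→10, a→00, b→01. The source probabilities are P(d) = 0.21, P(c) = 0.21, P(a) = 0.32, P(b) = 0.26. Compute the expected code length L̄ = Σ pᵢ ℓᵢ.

2 bits/symbol

L̄ = Σ pᵢ·ℓᵢ = 0.21·2 + 0.21·2 + 0.32·2 + 0.26·2 = 2 bits/symbol.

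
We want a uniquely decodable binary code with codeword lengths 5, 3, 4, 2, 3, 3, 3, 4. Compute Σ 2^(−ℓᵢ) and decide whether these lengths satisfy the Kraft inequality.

0.90625; yes

With common denominator 2^5 = 32: Σ 2^(−ℓᵢ) = 1/32 + 4/32 + 2/32 + 8/32 + 4/32 + 4/32 + 4/32 + 2/32 = 29/32 = 0.90625.
Kraft's inequality requires Σ ≤ 1; here Σ = 0.90625 ≤ 1, so such a prefix code exists.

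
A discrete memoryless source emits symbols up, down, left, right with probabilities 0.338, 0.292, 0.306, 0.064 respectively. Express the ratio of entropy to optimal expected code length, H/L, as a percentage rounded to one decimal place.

Entropy H = −Σ p log₂ p ≈ 1.8241 bits.
Huffman merges: 8/125+73/250→89/250; 153/500+169/500→161/250; 89/250+161/250→1. L = 2 ≈ 2.0000.
Efficiency = H/L = 1.8241/2.0000 = 91.2%.

91.2%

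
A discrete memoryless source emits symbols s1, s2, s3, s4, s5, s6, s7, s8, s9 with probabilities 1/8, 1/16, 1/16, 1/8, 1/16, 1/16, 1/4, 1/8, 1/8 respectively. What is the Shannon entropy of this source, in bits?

Each probability is a power of 1/2, so log₂(1/p) is an integer.
H = Σ p·log₂(1/p) = 1/8·3 + 1/16·4 + 1/16·4 + 1/8·3 + 1/16·4 + 1/16·4 + 1/4·2 + 1/8·3 + 1/8·3 = 3 bits.

3 bits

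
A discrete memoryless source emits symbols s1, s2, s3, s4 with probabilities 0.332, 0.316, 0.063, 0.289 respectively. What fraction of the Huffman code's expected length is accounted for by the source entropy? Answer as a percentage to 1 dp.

91.1%

Entropy H = −Σ p log₂ p ≈ 1.8222 bits.
Huffman merges: 63/1000+289/1000→44/125; 79/250+83/250→81/125; 44/125+81/125→1. L = 2 ≈ 2.0000.
Efficiency = H/L = 1.8222/2.0000 = 91.1%.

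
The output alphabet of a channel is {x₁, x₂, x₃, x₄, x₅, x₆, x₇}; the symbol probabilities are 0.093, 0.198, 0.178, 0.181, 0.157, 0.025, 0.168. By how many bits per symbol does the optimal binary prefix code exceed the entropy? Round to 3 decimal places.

0.083 bits

Entropy H = −Σ p log₂ p ≈ 2.6556 bits.
Huffman merges: 1/40+93/1000→59/500; 59/500+157/1000→11/40; 21/125+89/500→173/500; 181/1000+99/500→379/1000; 11/40+173/500→621/1000; 379/1000+621/1000→1. L = 2739/1000 ≈ 2.7390.
L − H = 2.7390 − 2.6556 = 0.083 bits.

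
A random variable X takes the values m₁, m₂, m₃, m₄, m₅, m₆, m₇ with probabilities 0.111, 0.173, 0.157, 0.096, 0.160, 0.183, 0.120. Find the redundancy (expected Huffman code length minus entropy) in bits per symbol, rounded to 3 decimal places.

Entropy H = −Σ p log₂ p ≈ 2.7723 bits.
Huffman merges: 12/125+111/1000→207/1000; 3/25+157/1000→277/1000; 4/25+173/1000→333/1000; 183/1000+207/1000→39/100; 277/1000+333/1000→61/100; 39/100+61/100→1. L = 2817/1000 ≈ 2.8170.
L − H = 2.8170 − 2.7723 = 0.045 bits.

0.045 bits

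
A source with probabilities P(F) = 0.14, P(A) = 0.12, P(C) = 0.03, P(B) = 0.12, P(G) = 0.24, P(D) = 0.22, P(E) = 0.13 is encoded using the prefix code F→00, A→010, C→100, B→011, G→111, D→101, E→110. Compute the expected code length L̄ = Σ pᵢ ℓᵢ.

2.86 bits/symbol

L̄ = Σ pᵢ·ℓᵢ = 0.14·2 + 0.12·3 + 0.03·3 + 0.12·3 + 0.24·3 + 0.22·3 + 0.13·3 = 2.86 bits/symbol.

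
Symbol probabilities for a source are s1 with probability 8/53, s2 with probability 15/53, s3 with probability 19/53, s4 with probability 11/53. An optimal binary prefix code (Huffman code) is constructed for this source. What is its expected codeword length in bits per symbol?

2 bits/symbol

Repeatedly combine the two least-probable nodes; the expected code length is the sum of the merged weights.
merge 8/53 + 11/53 → 19/53
merge 15/53 + 19/53 → 34/53
merge 19/53 + 34/53 → 1
L = 19/53 + 34/53 + 1 = 2 bits/symbol.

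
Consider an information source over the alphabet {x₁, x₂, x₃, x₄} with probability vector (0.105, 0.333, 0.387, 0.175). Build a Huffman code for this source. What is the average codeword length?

1.893 bits/symbol

Repeatedly combine the two least-probable nodes; the expected code length is the sum of the merged weights.
merge 21/200 + 7/40 → 7/25
merge 7/25 + 333/1000 → 613/1000
merge 387/1000 + 613/1000 → 1
L = 7/25 + 613/1000 + 1 = 1893/1000 = 1.893 bits/symbol.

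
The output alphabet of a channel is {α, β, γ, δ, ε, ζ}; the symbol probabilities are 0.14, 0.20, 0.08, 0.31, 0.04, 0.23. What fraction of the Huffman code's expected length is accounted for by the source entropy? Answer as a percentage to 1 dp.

Entropy H = −Σ p log₂ p ≈ 2.3502 bits.
Huffman merges: 1/25+2/25→3/25; 3/25+7/50→13/50; 1/5+23/100→43/100; 13/50+31/100→57/100; 43/100+57/100→1. L = 119/50 ≈ 2.3800.
Efficiency = H/L = 2.3502/2.3800 = 98.7%.

98.7%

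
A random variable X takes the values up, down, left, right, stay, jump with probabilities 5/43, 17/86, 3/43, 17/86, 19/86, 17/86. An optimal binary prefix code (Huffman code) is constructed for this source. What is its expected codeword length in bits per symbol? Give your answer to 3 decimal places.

Repeatedly combine the two least-probable nodes; the expected code length is the sum of the merged weights.
merge 3/43 + 5/43 → 8/43
merge 8/43 + 17/86 → 33/86
merge 17/86 + 17/86 → 17/43
merge 19/86 + 33/86 → 26/43
merge 17/43 + 26/43 → 1
L = 8/43 + 33/86 + 17/43 + 26/43 + 1 = 221/86 ≈ 2.570 bits/symbol.

2.570 bits/symbol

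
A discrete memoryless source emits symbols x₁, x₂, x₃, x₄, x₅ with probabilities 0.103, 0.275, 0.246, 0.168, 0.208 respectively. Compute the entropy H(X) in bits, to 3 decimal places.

H = −Σ pᵢ log₂ pᵢ.
−0.103·log₂(0.103) = 0.3378
−0.275·log₂(0.275) = 0.5122
−0.246·log₂(0.246) = 0.4977
−0.168·log₂(0.168) = 0.4323
−0.208·log₂(0.208) = 0.4712
Sum ≈ 2.2512 → 2.251 bits.

2.251 bits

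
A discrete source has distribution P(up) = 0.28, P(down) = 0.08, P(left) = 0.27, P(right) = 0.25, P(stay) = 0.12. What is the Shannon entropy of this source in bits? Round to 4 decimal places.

H = −Σ pᵢ log₂ pᵢ.
−0.28·log₂(0.28) = 0.5142
−0.08·log₂(0.08) = 0.2915
−0.27·log₂(0.27) = 0.5100
−0.25·log₂(0.25) = 0.5000
−0.12·log₂(0.12) = 0.3671
Sum ≈ 2.1828 → 2.1828 bits.

2.1828 bits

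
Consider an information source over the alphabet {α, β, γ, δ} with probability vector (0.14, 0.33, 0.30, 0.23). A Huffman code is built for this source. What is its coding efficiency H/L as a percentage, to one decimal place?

Entropy H = −Σ p log₂ p ≈ 1.9337 bits.
Huffman merges: 7/50+23/100→37/100; 3/10+33/100→63/100; 37/100+63/100→1. L = 2 ≈ 2.0000.
Efficiency = H/L = 1.9337/2.0000 = 96.7%.

96.7%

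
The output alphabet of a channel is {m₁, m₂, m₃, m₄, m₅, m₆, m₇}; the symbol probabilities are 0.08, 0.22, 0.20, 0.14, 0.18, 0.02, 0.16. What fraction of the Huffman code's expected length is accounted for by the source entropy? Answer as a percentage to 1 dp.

Entropy H = −Σ p log₂ p ≈ 2.6148 bits.
Huffman merges: 1/50+2/25→1/10; 1/10+7/50→6/25; 4/25+9/50→17/50; 1/5+11/50→21/50; 6/25+17/50→29/50; 21/50+29/50→1. L = 67/25 ≈ 2.6800.
Efficiency = H/L = 2.6148/2.6800 = 97.6%.

97.6%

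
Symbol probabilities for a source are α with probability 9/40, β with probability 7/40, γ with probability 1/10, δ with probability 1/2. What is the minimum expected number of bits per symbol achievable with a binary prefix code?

1.775 bits/symbol

Repeatedly combine the two least-probable nodes; the expected code length is the sum of the merged weights.
merge 1/10 + 7/40 → 11/40
merge 9/40 + 11/40 → 1/2
merge 1/2 + 1/2 → 1
L = 11/40 + 1/2 + 1 = 71/40 = 1.775 bits/symbol.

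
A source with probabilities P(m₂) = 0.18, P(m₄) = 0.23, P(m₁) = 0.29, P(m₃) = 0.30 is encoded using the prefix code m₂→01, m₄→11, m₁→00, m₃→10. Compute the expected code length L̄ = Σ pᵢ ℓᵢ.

2 bits/symbol

L̄ = Σ pᵢ·ℓᵢ = 0.18·2 + 0.23·2 + 0.29·2 + 0.30·2 = 2 bits/symbol.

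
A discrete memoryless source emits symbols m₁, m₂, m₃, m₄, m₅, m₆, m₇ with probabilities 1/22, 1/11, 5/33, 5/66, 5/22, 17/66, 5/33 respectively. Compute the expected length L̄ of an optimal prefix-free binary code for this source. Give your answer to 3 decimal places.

2.636 bits/symbol

Repeatedly combine the two least-probable nodes; the expected code length is the sum of the merged weights.
merge 1/22 + 5/66 → 4/33
merge 1/11 + 4/33 → 7/33
merge 5/33 + 5/33 → 10/33
merge 7/33 + 5/22 → 29/66
merge 17/66 + 10/33 → 37/66
merge 29/66 + 37/66 → 1
L = 4/33 + 7/33 + 10/33 + 29/66 + 37/66 + 1 = 29/11 ≈ 2.636 bits/symbol.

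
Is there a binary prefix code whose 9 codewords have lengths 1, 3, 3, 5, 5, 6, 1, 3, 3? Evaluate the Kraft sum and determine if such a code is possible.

With common denominator 2^6 = 64: Σ 2^(−ℓᵢ) = 32/64 + 8/64 + 8/64 + 2/64 + 2/64 + 1/64 + 32/64 + 8/64 + 8/64 = 101/64 = 1.578125.
Kraft's inequality requires Σ ≤ 1; here Σ = 1.578125 > 1, so no such prefix code exists.

1.578125; no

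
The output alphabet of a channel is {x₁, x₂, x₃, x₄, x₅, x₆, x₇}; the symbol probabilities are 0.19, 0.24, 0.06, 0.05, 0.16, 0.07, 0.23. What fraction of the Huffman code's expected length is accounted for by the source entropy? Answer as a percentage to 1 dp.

Entropy H = −Σ p log₂ p ≈ 2.5882 bits.
Huffman merges: 1/20+3/50→11/100; 7/100+11/100→9/50; 4/25+9/50→17/50; 19/100+23/100→21/50; 6/25+17/50→29/50; 21/50+29/50→1. L = 263/100 ≈ 2.6300.
Efficiency = H/L = 2.5882/2.6300 = 98.4%.

98.4%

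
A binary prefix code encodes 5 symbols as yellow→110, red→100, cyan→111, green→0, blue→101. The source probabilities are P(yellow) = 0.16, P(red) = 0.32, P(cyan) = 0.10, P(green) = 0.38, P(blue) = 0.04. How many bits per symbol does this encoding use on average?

2.24 bits/symbol

L̄ = Σ pᵢ·ℓᵢ = 0.16·3 + 0.32·3 + 0.10·3 + 0.38·1 + 0.04·3 = 2.24 bits/symbol.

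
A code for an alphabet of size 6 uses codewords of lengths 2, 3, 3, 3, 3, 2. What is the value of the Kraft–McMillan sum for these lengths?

With common denominator 2^3 = 8: Σ 2^(−ℓᵢ) = 2/8 + 1/8 + 1/8 + 1/8 + 1/8 + 2/8 = 8/8 = 1.

1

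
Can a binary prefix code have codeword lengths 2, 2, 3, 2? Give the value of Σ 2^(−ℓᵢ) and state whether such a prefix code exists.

0.875; yes

With common denominator 2^3 = 8: Σ 2^(−ℓᵢ) = 2/8 + 2/8 + 1/8 + 2/8 = 7/8 = 0.875.
Kraft's inequality requires Σ ≤ 1; here Σ = 0.875 ≤ 1, so such a prefix code exists.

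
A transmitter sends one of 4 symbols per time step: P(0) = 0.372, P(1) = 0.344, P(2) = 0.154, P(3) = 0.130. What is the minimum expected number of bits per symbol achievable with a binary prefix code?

Repeatedly combine the two least-probable nodes; the expected code length is the sum of the merged weights.
merge 13/100 + 77/500 → 71/250
merge 71/250 + 43/125 → 157/250
merge 93/250 + 157/250 → 1
L = 71/250 + 157/250 + 1 = 239/125 = 1.912 bits/symbol.

1.912 bits/symbol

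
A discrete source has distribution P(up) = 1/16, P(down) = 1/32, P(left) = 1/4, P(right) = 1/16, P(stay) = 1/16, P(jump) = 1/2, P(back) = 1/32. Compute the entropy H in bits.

Each probability is a power of 1/2, so log₂(1/p) is an integer.
H = Σ p·log₂(1/p) = 1/16·4 + 1/32·5 + 1/4·2 + 1/16·4 + 1/16·4 + 1/2·1 + 1/32·5 = 2.0625 bits.

2.0625 bits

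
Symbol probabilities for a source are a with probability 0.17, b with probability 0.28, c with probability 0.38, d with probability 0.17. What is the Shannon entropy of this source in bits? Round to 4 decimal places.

1.9138 bits

H = −Σ pᵢ log₂ pᵢ.
−0.17·log₂(0.17) = 0.4346
−0.28·log₂(0.28) = 0.5142
−0.38·log₂(0.38) = 0.5305
−0.17·log₂(0.17) = 0.4346
Sum ≈ 1.9138 → 1.9138 bits.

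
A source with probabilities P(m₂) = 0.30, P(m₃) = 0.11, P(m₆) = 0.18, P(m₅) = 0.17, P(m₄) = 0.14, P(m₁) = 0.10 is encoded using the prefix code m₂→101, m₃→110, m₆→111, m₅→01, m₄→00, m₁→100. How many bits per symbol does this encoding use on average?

L̄ = Σ pᵢ·ℓᵢ = 0.30·3 + 0.11·3 + 0.18·3 + 0.17·2 + 0.14·2 + 0.10·3 = 2.69 bits/symbol.

2.69 bits/symbol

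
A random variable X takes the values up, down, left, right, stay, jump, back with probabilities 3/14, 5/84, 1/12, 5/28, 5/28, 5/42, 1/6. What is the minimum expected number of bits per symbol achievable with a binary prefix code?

2.75 bits/symbol

Repeatedly combine the two least-probable nodes; the expected code length is the sum of the merged weights.
merge 5/84 + 1/12 → 1/7
merge 5/42 + 1/7 → 11/42
merge 1/6 + 5/28 → 29/84
merge 5/28 + 3/14 → 11/28
merge 11/42 + 29/84 → 17/28
merge 11/28 + 17/28 → 1
L = 1/7 + 11/42 + 29/84 + 11/28 + 17/28 + 1 = 11/4 = 2.75 bits/symbol.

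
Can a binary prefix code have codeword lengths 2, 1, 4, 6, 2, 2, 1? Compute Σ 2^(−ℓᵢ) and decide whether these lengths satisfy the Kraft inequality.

With common denominator 2^6 = 64: Σ 2^(−ℓᵢ) = 16/64 + 32/64 + 4/64 + 1/64 + 16/64 + 16/64 + 32/64 = 117/64 = 1.828125.
Kraft's inequality requires Σ ≤ 1; here Σ = 1.828125 > 1, so no such prefix code exists.

1.828125; no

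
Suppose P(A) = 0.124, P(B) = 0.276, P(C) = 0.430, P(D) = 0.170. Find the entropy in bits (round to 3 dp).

1.844 bits

H = −Σ pᵢ log₂ pᵢ.
−0.124·log₂(0.124) = 0.3734
−0.276·log₂(0.276) = 0.5126
−0.430·log₂(0.430) = 0.5236
−0.170·log₂(0.170) = 0.4346
Sum ≈ 1.8442 → 1.844 bits.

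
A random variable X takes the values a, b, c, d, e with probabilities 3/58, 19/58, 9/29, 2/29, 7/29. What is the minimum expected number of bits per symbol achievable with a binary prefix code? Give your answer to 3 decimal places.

2.121 bits/symbol

Repeatedly combine the two least-probable nodes; the expected code length is the sum of the merged weights.
merge 3/58 + 2/29 → 7/58
merge 7/58 + 7/29 → 21/58
merge 9/29 + 19/58 → 37/58
merge 21/58 + 37/58 → 1
L = 7/58 + 21/58 + 37/58 + 1 = 123/58 ≈ 2.121 bits/symbol.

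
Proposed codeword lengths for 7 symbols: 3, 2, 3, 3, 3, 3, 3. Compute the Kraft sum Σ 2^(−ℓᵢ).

With common denominator 2^3 = 8: Σ 2^(−ℓᵢ) = 1/8 + 2/8 + 1/8 + 1/8 + 1/8 + 1/8 + 1/8 = 8/8 = 1.

1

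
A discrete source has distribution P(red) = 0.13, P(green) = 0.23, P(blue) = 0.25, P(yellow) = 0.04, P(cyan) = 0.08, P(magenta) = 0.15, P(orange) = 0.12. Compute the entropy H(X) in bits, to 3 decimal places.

H = −Σ pᵢ log₂ pᵢ.
−0.13·log₂(0.13) = 0.3826
−0.23·log₂(0.23) = 0.4877
−0.25·log₂(0.25) = 0.5000
−0.04·log₂(0.04) = 0.1858
−0.08·log₂(0.08) = 0.2915
−0.15·log₂(0.15) = 0.4105
−0.12·log₂(0.12) = 0.3671
Sum ≈ 2.6252 → 2.625 bits.

2.625 bits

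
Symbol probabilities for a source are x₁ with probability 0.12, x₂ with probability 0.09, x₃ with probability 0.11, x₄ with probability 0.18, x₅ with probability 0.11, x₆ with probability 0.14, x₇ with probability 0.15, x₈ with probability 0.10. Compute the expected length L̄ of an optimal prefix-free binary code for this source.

Repeatedly combine the two least-probable nodes; the expected code length is the sum of the merged weights.
merge 9/100 + 1/10 → 19/100
merge 11/100 + 11/100 → 11/50
merge 3/25 + 7/50 → 13/50
merge 3/20 + 9/50 → 33/100
merge 19/100 + 11/50 → 41/100
merge 13/50 + 33/100 → 59/100
merge 41/100 + 59/100 → 1
L = 19/100 + 11/50 + 13/50 + 33/100 + 41/100 + 59/100 + 1 = 3 bits/symbol.

3 bits/symbol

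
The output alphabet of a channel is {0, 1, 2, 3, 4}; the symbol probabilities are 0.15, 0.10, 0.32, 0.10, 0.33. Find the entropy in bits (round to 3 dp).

2.129 bits

H = −Σ pᵢ log₂ pᵢ.
−0.15·log₂(0.15) = 0.4105
−0.10·log₂(0.10) = 0.3322
−0.32·log₂(0.32) = 0.5260
−0.10·log₂(0.10) = 0.3322
−0.33·log₂(0.33) = 0.5278
Sum ≈ 2.1288 → 2.129 bits.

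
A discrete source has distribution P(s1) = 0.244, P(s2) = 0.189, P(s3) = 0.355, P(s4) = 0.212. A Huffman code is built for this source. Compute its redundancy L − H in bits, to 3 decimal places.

Entropy H = −Σ p log₂ p ≈ 1.9557 bits.
Huffman merges: 189/1000+53/250→401/1000; 61/250+71/200→599/1000; 401/1000+599/1000→1. L = 2 ≈ 2.0000.
L − H = 2.0000 − 1.9557 = 0.044 bits.

0.044 bits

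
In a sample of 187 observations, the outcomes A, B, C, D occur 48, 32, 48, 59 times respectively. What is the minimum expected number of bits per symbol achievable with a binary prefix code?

2 bits/symbol

Probabilities are the counts divided by 187.
Repeatedly combine the two least-probable nodes; the expected code length is the sum of the merged weights.
merge 32/187 + 48/187 → 80/187
merge 48/187 + 59/187 → 107/187
merge 80/187 + 107/187 → 1
L = 80/187 + 107/187 + 1 = 2 bits/symbol.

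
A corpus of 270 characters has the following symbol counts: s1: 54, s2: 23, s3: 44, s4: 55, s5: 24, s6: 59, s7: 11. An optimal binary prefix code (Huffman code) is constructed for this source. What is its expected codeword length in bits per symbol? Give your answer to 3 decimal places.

2.704 bits/symbol

Probabilities are the counts divided by 270.
Repeatedly combine the two least-probable nodes; the expected code length is the sum of the merged weights.
merge 11/270 + 23/270 → 17/135
merge 4/45 + 17/135 → 29/135
merge 22/135 + 1/5 → 49/135
merge 11/54 + 29/135 → 113/270
merge 59/270 + 49/135 → 157/270
merge 113/270 + 157/270 → 1
L = 17/135 + 29/135 + 49/135 + 113/270 + 157/270 + 1 = 73/27 ≈ 2.704 bits/symbol.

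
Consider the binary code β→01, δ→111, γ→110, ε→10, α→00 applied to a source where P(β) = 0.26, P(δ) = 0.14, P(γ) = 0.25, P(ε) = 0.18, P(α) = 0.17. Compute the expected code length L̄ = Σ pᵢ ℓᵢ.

L̄ = Σ pᵢ·ℓᵢ = 0.26·2 + 0.14·3 + 0.25·3 + 0.18·2 + 0.17·2 = 2.39 bits/symbol.

2.39 bits/symbol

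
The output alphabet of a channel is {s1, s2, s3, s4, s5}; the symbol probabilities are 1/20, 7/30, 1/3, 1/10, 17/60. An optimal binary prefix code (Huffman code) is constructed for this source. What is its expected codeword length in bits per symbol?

2.15 bits/symbol

Repeatedly combine the two least-probable nodes; the expected code length is the sum of the merged weights.
merge 1/20 + 1/10 → 3/20
merge 3/20 + 7/30 → 23/60
merge 17/60 + 1/3 → 37/60
merge 23/60 + 37/60 → 1
L = 3/20 + 23/60 + 37/60 + 1 = 43/20 = 2.15 bits/symbol.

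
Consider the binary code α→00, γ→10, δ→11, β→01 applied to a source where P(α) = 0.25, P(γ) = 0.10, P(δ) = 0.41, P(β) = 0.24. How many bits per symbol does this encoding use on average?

2 bits/symbol

L̄ = Σ pᵢ·ℓᵢ = 0.25·2 + 0.10·2 + 0.41·2 + 0.24·2 = 2 bits/symbol.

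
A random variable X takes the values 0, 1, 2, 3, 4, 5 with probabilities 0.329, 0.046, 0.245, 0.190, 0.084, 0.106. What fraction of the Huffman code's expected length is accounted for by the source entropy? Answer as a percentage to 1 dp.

Entropy H = −Σ p log₂ p ≈ 2.3278 bits.
Huffman merges: 23/500+21/250→13/100; 53/500+13/100→59/250; 19/100+59/250→213/500; 49/200+329/1000→287/500; 213/500+287/500→1. L = 1183/500 ≈ 2.3660.
Efficiency = H/L = 2.3278/2.3660 = 98.4%.

98.4%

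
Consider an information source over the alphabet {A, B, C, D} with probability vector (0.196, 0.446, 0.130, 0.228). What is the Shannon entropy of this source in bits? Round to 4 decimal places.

H = −Σ pᵢ log₂ pᵢ.
−0.196·log₂(0.196) = 0.4608
−0.446·log₂(0.446) = 0.5195
−0.130·log₂(0.130) = 0.3826
−0.228·log₂(0.228) = 0.4863
Sum ≈ 1.8493 → 1.8493 bits.

1.8493 bits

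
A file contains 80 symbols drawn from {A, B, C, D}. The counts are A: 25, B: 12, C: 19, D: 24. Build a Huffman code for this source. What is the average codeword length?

Probabilities are the counts divided by 80.
Repeatedly combine the two least-probable nodes; the expected code length is the sum of the merged weights.
merge 3/20 + 19/80 → 31/80
merge 3/10 + 5/16 → 49/80
merge 31/80 + 49/80 → 1
L = 31/80 + 49/80 + 1 = 2 bits/symbol.

2 bits/symbol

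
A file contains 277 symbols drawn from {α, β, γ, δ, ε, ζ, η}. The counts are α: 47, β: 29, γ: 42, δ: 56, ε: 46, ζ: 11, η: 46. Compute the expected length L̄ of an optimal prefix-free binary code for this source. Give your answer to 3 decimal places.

Probabilities are the counts divided by 277.
Repeatedly combine the two least-probable nodes; the expected code length is the sum of the merged weights.
merge 11/277 + 29/277 → 40/277
merge 40/277 + 42/277 → 82/277
merge 46/277 + 46/277 → 92/277
merge 47/277 + 56/277 → 103/277
merge 82/277 + 92/277 → 174/277
merge 103/277 + 174/277 → 1
L = 40/277 + 82/277 + 92/277 + 103/277 + 174/277 + 1 = 768/277 ≈ 2.773 bits/symbol.

2.773 bits/symbol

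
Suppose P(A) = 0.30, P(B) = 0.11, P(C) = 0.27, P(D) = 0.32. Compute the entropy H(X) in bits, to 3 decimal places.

1.907 bits

H = −Σ pᵢ log₂ pᵢ.
−0.30·log₂(0.30) = 0.5211
−0.11·log₂(0.11) = 0.3503
−0.27·log₂(0.27) = 0.5100
−0.32·log₂(0.32) = 0.5260
Sum ≈ 1.9074 → 1.907 bits.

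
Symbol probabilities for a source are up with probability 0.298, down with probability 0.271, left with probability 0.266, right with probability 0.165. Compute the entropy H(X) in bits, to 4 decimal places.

H = −Σ pᵢ log₂ pᵢ.
−0.298·log₂(0.298) = 0.5205
−0.271·log₂(0.271) = 0.5105
−0.266·log₂(0.266) = 0.5082
−0.165·log₂(0.165) = 0.4289
Sum ≈ 1.9681 → 1.9681 bits.

1.9681 bits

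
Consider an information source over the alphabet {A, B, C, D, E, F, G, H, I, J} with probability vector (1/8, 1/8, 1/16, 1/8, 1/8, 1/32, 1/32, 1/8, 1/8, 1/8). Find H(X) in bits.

3.1875 bits

Each probability is a power of 1/2, so log₂(1/p) is an integer.
H = Σ p·log₂(1/p) = 1/8·3 + 1/8·3 + 1/16·4 + 1/8·3 + 1/8·3 + 1/32·5 + 1/32·5 + 1/8·3 + 1/8·3 + 1/8·3 = 3.1875 bits.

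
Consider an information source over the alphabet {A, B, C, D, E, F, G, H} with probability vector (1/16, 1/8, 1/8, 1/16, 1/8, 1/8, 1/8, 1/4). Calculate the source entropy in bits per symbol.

2.875 bits

Each probability is a power of 1/2, so log₂(1/p) is an integer.
H = Σ p·log₂(1/p) = 1/16·4 + 1/8·3 + 1/8·3 + 1/16·4 + 1/8·3 + 1/8·3 + 1/8·3 + 1/4·2 = 2.875 bits.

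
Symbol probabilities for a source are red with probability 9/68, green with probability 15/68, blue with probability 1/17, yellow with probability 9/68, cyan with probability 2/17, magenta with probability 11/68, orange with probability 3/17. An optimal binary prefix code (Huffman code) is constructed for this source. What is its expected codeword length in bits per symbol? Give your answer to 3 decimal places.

Repeatedly combine the two least-probable nodes; the expected code length is the sum of the merged weights.
merge 1/17 + 2/17 → 3/17
merge 9/68 + 9/68 → 9/34
merge 11/68 + 3/17 → 23/68
merge 3/17 + 15/68 → 27/68
merge 9/34 + 23/68 → 41/68
merge 27/68 + 41/68 → 1
L = 3/17 + 9/34 + 23/68 + 27/68 + 41/68 + 1 = 189/68 ≈ 2.779 bits/symbol.

2.779 bits/symbol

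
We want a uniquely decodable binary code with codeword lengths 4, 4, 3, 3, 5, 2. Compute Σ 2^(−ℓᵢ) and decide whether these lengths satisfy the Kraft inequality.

With common denominator 2^5 = 32: Σ 2^(−ℓᵢ) = 2/32 + 2/32 + 4/32 + 4/32 + 1/32 + 8/32 = 21/32 = 0.65625.
Kraft's inequality requires Σ ≤ 1; here Σ = 0.65625 ≤ 1, so such a prefix code exists.

0.65625; yes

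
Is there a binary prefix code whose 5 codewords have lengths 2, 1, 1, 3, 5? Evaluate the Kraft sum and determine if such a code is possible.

1.40625; no

With common denominator 2^5 = 32: Σ 2^(−ℓᵢ) = 8/32 + 16/32 + 16/32 + 4/32 + 1/32 = 45/32 = 1.40625.
Kraft's inequality requires Σ ≤ 1; here Σ = 1.40625 > 1, so no such prefix code exists.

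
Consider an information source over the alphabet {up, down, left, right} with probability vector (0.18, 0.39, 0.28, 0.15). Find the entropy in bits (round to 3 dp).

H = −Σ pᵢ log₂ pᵢ.
−0.18·log₂(0.18) = 0.4453
−0.39·log₂(0.39) = 0.5298
−0.28·log₂(0.28) = 0.5142
−0.15·log₂(0.15) = 0.4105
Sum ≈ 1.8999 → 1.900 bits.

1.900 bits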